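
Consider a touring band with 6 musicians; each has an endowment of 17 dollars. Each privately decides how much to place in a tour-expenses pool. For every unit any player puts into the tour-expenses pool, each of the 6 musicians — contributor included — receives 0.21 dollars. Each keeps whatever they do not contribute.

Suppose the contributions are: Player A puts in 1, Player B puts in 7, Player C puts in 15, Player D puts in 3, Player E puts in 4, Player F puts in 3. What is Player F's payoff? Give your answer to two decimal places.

20.93 dollars

Total contributed: 1 + 7 + 15 + 3 + 4 + 3 = 33.
Each receives 0.21 × 33 = 6.93 from the tour-expenses pool.
Player F keeps 17 − 3 = 14, so Player F's payoff is 14 + 6.93 = 20.93.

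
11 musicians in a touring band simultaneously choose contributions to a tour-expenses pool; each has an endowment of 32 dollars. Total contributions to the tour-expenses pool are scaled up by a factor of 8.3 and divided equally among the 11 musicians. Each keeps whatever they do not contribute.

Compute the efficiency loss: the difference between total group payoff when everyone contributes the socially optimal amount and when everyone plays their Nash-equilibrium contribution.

Each contributed unit returns 8.3/11 = 0.7545 to its contributor — below 1 — so contributing 0 is dominant for every player. At the Nash equilibrium everyone keeps their 32, and the group total is 11 × 32 = 352.
Each contributed unit returns 8.300 to the group as a whole (0.7545 to each of 11 players), which exceeds 1, so the social optimum is full contribution: group total = 8.300 × 352 = 2921.60.
Efficiency loss = 2921.60 − 352 = 2569.60.

2569.60 dollars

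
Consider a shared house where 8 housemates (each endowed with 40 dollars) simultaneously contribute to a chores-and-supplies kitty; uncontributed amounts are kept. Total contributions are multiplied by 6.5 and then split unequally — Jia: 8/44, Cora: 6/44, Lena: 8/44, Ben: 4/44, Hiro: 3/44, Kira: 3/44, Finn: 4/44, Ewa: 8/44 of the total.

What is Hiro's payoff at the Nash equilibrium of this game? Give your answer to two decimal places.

Player j's private return per contributed unit is 6.5 × (j's share). Contributing is weakly dominant for j when that share is at least 1/6.5 = 0.1538, and contributing 0 is dominant otherwise.
The shares above 0.1538 belong to Jia, Lena and Ewa, contributing 40 each; the remaining 5 contribute 0. Total contributed: 120.
Hiro keeps 40 and receives 6.5 × 120 × 3/44 = 53.18 from the chores-and-supplies kitty, for a payoff of 93.18.

93.18 dollars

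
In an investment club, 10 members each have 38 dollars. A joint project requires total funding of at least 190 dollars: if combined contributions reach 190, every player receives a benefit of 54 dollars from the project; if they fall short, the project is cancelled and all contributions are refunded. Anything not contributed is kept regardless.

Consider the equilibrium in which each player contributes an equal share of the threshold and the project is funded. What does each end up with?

73 dollars

Equal share of the threshold: 190/10 = 19.
At this profile no one gains by cutting their contribution: any cut drops the total below 190, the project is cancelled, contributions are refunded, and the deviator ends with 38, which is less than 38 − 19 + 54 = 73. Contributing more than 19 just wastes the excess. So contributing exactly 19 is a best response.
Each player's payoff: 38 − 19 + 54 = 73.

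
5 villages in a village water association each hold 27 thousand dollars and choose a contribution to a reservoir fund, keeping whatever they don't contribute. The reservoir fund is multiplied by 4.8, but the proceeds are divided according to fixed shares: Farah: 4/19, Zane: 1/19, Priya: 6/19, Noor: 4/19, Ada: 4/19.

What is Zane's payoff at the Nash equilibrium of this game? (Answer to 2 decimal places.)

Player j's private return per contributed unit is 4.8 × (j's share). Contributing is weakly dominant for j when that share is at least 1/4.8 = 0.2083, and contributing 0 is dominant otherwise.
Farah, Priya, Noor and Ada are above the threshold, contributing 27 each; the remaining 1 contribute 0. Total contributed: 108.
Zane keeps 27 and receives 4.8 × 108 × 1/19 = 27.28 from the reservoir fund, for a payoff of 54.28.

54.28 thousand dollars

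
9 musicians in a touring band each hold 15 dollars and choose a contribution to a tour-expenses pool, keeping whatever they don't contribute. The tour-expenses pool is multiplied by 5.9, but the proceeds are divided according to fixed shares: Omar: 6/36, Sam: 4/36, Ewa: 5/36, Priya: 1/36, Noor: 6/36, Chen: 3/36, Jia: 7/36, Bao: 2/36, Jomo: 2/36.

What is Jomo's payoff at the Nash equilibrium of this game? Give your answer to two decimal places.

19.92 dollars

For player j, contributing a unit is worthwhile iff 5.9 × (j's share) ≥ 1, i.e. iff j's share is at least 0.1695.
The only share above 0.1695 is Jia's 7/36, contributing 15; the remaining 8 contribute 0. Total contributed: 15.
Jomo keeps 15 and receives 5.9 × 15 × 2/36 = 4.92 from the tour-expenses pool, for a payoff of 19.92.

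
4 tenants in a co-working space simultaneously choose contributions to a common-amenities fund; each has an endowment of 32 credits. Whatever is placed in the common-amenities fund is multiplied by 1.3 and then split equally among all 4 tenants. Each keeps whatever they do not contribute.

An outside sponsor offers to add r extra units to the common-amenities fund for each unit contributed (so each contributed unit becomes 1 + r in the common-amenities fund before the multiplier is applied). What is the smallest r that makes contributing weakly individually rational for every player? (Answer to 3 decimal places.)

With matching at rate r, one contributed unit becomes (1 + r) in the common-amenities fund and returns 1.3 × (1 + r) / 4 to the contributor.
Setting this equal to 1: 1 + r = 4/1.3 = 3.0769.
So the minimum matching rate is r = 3.0769 − 1 = 2.077.

2.077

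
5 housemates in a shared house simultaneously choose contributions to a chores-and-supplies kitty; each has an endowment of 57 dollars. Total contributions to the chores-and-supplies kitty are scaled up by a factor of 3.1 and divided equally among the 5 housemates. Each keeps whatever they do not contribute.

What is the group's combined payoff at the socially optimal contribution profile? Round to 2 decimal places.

883.50 dollars

Each contributed unit returns 3.100 to the group as a whole (0.6200 to each of 5 players), which exceeds 1, so the social optimum is full contribution: group total = 3.100 × 285 = 883.50.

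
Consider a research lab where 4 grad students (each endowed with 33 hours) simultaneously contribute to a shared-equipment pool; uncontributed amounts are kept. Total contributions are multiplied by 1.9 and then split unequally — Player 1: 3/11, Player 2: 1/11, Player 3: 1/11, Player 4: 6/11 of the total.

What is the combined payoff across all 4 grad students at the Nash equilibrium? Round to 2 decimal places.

A player with share s gets back 1.9·s per unit contributed, so full contribution is dominant for anyone with s > 1/1.9 = 0.5263 and zero contribution is dominant for anyone below.
Only Player 4 (6/11) clears that bar, contributing 33; the remaining 3 contribute 0. Total contributed: 33.
The shared-equipment pool pays out 1.9 × 33 = 62.70 in total (split across the unequal shares, but the aggregate is all that matters for the group sum).
The 3 free-riders keep 33 each, adding 99. Group total = 99 + 62.70 = 161.70.

161.70 hours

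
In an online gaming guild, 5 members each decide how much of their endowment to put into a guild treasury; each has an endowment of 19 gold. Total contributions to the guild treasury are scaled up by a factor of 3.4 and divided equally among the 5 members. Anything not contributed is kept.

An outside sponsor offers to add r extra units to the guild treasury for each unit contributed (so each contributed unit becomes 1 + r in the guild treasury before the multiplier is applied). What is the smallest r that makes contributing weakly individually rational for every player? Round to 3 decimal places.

With matching at rate r, one contributed unit becomes (1 + r) in the guild treasury and returns 3.4 × (1 + r) / 5 to the contributor.
Setting this equal to 1: 1 + r = 5/3.4 = 1.4706.
So the minimum matching rate is r = 1.4706 − 1 = 0.471.

0.471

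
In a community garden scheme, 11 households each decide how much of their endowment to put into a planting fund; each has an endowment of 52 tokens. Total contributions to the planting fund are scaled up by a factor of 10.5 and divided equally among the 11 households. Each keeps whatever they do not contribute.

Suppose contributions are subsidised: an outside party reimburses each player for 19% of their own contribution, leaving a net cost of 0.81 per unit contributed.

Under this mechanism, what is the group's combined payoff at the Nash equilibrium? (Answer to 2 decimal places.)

6114.68 tokens

The effective private return per unit is now (10.5/11) / 0.81 = 1.1785 > 1, so every player's dominant strategy flips to full contribution.
At the Nash equilibrium everyone contributes 52. Group total payoff = 11 × (52 × 0.19 + 10.5 × 52) = 6114.68.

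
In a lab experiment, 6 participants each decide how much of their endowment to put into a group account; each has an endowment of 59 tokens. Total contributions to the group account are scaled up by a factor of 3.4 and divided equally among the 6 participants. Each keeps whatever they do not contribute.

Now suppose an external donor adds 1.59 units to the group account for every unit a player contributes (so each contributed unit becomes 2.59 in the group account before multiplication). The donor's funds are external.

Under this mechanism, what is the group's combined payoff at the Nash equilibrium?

With the mechanism, a contributed unit returns 3.4 × 2.59 / 6 = 1.4677 per unit of net cost to the contributor — now above 1 — so contributing fully is weakly dominant for every player.
At the Nash equilibrium everyone contributes 59. Group total payoff = 3.4 × 2.59 × 354 = 3117.32.

3117.32 tokens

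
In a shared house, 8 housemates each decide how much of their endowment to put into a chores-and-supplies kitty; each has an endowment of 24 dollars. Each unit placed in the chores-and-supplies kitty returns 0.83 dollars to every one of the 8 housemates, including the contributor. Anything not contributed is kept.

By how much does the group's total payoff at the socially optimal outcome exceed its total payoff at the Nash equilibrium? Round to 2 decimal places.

1082.88 dollars

The private return per contributed unit is 0.83 < 1, so contributing 0 is dominant for every player. At the Nash equilibrium everyone keeps their 24, and the group total is 8 × 24 = 192.
Each contributed unit returns 6.640 to the group as a whole (0.83 to each of 8 players), which exceeds 1, so the social optimum is full contribution: group total = 6.640 × 192 = 1274.88.
Efficiency loss = 1274.88 − 192 = 1082.88.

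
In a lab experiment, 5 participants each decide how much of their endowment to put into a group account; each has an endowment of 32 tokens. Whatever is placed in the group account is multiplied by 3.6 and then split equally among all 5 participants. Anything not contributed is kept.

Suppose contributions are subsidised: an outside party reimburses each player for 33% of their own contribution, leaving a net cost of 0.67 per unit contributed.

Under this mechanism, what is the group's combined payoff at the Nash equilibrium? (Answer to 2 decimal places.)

628.80 tokens

Under the mechanism each unit contributed yields (3.6/5) / 0.67 = 1.0746 back to its contributor per unit of net cost, which exceeds 1, making full contribution the dominant choice for everyone.
At the Nash equilibrium everyone contributes 32. Group total payoff = 5 × (32 × 0.33 + 3.6 × 32) = 628.80.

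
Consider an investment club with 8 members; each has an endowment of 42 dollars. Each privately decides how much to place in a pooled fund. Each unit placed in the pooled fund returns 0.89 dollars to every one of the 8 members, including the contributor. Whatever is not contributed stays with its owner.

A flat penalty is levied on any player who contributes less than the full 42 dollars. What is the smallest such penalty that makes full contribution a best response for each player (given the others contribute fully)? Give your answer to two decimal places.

4.62 dollars

Given the others contribute fully, the best deviation is to contribute 0 (any partial contribution still incurs the fine and gives up units whose private return 0.89 is below 1).
Deviating from 42 to 0 saves 42 dollars but forfeits the deviator's share of the drop in the pooled fund: 0.89 × 42 = 37.38.
So the deviation gain is 42 − 37.38 = 4.62, and the fine must be at least 4.62 dollars to wipe it out.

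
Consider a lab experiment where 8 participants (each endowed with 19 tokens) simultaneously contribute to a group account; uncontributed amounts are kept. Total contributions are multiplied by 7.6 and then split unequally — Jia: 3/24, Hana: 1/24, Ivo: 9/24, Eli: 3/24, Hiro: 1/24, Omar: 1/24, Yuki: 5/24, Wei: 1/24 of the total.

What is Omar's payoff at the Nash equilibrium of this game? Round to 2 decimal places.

A player with share s gets back 7.6·s per unit contributed, so full contribution is dominant for anyone with s > 1/7.6 = 0.1316 and zero contribution is dominant for anyone below.
Ivo and Yuki clear that bar, contributing 19 each; the remaining 6 contribute 0. Total contributed: 38.
Omar keeps 19 and receives 7.6 × 38 × 1/24 = 12.03 from the group account, for a payoff of 31.03.

31.03 tokens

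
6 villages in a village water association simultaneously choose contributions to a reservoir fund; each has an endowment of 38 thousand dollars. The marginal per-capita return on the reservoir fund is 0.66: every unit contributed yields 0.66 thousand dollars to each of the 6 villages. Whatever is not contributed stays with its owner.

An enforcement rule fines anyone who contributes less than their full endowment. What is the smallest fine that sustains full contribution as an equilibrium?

Given the others contribute fully, the best deviation is to contribute 0 (any partial contribution still incurs the fine and gives up units whose private return 0.66 is below 1).
Deviating from 38 to 0 saves 38 thousand dollars but forfeits the deviator's share of the drop in the reservoir fund: 0.66 × 38 = 25.08.
So the deviation gain is 38 − 25.08 = 12.92, and the fine must be at least 12.92 thousand dollars to wipe it out.

12.92 thousand dollars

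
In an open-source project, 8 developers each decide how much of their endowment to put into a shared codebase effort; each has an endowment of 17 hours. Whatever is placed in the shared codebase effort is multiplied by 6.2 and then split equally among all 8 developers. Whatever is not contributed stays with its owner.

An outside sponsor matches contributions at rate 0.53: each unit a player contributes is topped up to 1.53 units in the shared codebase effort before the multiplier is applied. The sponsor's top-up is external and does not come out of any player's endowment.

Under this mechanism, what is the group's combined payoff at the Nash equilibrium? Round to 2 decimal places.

1290.10 hours

With the mechanism, a contributed unit returns 6.2 × 1.53 / 8 = 1.1858 per unit of net cost to the contributor — now above 1 — so contributing fully is weakly dominant for every player.
So the Nash equilibrium is full contribution by all 8; the group earns 6.2 × 1.53 × 136 = 1290.10.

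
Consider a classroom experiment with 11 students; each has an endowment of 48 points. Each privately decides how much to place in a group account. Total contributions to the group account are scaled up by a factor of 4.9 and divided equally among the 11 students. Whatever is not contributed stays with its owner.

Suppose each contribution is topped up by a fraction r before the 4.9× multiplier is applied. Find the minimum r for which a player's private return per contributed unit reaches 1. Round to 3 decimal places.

1.245

With matching at rate r, one contributed unit becomes (1 + r) in the group account and returns 4.9 × (1 + r) / 11 to the contributor.
Setting this equal to 1: 1 + r = 11/4.9 = 2.2449.
So the minimum matching rate is r = 2.2449 − 1 = 1.245.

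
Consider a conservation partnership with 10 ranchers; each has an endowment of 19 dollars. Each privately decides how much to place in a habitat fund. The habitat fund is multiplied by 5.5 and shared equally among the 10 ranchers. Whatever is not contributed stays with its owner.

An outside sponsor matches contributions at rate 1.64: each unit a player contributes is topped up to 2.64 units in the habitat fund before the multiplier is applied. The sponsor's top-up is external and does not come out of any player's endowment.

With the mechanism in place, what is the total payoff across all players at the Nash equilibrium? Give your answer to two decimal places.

With the mechanism, a contributed unit returns 5.5 × 2.64 / 10 = 1.4520 per unit of net cost to the contributor — now above 1 — so contributing fully is weakly dominant for every player.
So the Nash equilibrium is full contribution by all 10; the group earns 5.5 × 2.64 × 190 = 2758.80.

2758.80 dollars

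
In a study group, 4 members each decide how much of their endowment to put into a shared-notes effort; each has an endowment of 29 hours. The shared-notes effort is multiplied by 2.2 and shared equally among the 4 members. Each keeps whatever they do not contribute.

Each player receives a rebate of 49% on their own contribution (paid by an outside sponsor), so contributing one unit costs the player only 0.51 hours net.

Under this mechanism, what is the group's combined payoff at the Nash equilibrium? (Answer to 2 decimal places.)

312.04 hours

The effective private return per unit is now (2.2/4) / 0.51 = 1.0784 > 1, so every player's dominant strategy flips to full contribution.
At the Nash equilibrium everyone contributes 29. Group total payoff = 4 × (29 × 0.49 + 2.2 × 29) = 312.04.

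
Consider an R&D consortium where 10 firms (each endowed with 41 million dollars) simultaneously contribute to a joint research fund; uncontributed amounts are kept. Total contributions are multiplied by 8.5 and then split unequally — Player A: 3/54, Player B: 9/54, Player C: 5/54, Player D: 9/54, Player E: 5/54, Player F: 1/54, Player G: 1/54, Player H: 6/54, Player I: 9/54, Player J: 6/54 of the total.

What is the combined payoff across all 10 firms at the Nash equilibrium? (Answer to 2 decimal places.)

1332.50 million dollars

Player j's private return per contributed unit is 8.5 × (j's share). Contributing is weakly dominant for j when that share is at least 1/8.5 = 0.1176, and contributing 0 is dominant otherwise.
The shares above 0.1176 belong to Player B, Player D and Player I, contributing 41 each; the remaining 7 contribute 0. Total contributed: 123.
The joint research fund pays out 8.5 × 123 = 1045.50 in total (split across the unequal shares, but the aggregate is all that matters for the group sum).
The 7 free-riders keep 41 each, adding 287. Group total = 287 + 1045.50 = 1332.50.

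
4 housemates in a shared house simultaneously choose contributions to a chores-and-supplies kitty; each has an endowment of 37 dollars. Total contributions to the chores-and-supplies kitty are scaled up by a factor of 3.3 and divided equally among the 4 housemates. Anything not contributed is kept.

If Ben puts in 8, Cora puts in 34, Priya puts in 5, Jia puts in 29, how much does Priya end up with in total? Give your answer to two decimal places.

Total contributed: 8 + 34 + 5 + 29 = 76.
Each receives 3.3 × 76 / 4 = 62.70 from the chores-and-supplies kitty.
Priya keeps 37 − 5 = 32, so Priya's payoff is 32 + 62.70 = 94.70.

94.70 dollars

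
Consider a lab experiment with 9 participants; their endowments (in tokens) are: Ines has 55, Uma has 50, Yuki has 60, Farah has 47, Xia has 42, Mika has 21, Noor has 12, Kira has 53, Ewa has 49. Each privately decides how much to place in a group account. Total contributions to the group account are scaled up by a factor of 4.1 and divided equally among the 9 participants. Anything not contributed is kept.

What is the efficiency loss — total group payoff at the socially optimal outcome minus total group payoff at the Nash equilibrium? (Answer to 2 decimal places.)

The private return per contributed unit is 4.1/9 = 0.4556 < 1 for every player regardless of endowment, so the Nash equilibrium is zero contribution and the group total is Σ E_j = 55 + 50 + 60 + 47 + 42 + 21 + 12 + 53 + 49 = 389.
Each contributed unit returns 4.100 to the group, so the social optimum is full contribution by everyone: group total = 4.100 × 389 = 1594.90.
Efficiency loss = (4.100 − 1) × 389 = 1205.90.

1205.90 tokens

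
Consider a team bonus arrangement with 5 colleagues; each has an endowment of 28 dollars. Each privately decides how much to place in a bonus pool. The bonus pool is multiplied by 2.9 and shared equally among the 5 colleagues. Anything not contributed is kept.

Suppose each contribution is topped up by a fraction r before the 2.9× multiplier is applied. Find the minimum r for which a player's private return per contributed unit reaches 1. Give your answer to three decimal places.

With matching at rate r, one contributed unit becomes (1 + r) in the bonus pool and returns 2.9 × (1 + r) / 5 to the contributor.
Setting this equal to 1: 1 + r = 5/2.9 = 1.7241.
So the minimum matching rate is r = 1.7241 − 1 = 0.724.

0.724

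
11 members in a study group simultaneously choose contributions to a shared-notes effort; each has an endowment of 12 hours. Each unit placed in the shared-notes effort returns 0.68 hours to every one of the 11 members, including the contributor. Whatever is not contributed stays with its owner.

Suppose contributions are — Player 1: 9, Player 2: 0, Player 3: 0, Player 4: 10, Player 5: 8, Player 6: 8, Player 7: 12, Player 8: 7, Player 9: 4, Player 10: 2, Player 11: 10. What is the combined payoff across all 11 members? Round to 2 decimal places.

Total contributed: 9 + 0 + 0 + 10 + 8 + 8 + 12 + 7 + 4 + 2 + 10 = 70; total kept: 11 × 12 − 70 = 62.
The shared-notes effort pays out 0.68 × 11 × 70 = 523.60 in aggregate.
Group total = 62 + 523.60 = 585.60.

585.60 hours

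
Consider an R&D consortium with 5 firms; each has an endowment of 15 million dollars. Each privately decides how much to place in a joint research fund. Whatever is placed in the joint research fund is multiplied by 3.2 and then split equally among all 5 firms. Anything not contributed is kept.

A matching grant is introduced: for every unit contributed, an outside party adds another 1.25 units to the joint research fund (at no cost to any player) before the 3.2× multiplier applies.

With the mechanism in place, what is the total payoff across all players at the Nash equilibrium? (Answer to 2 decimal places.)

The effective private return per unit is now 3.2 × 2.25 / 5 = 1.4400 > 1, so every player's dominant strategy flips to full contribution.
So the Nash equilibrium is full contribution by all 5; the group earns 3.2 × 2.25 × 75 = 540.00.

540.00 million dollars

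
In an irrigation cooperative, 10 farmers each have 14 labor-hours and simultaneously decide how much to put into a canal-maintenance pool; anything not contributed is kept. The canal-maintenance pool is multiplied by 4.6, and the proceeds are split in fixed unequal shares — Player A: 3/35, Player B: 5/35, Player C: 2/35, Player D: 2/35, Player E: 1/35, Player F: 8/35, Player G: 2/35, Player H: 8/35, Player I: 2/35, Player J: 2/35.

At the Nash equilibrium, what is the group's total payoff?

240.80 labor-hours

For player j, contributing a unit is worthwhile iff 4.6 × (j's share) ≥ 1, i.e. iff j's share is at least 0.2174.
Player F and Player H are above the threshold, contributing 14 each; the remaining 8 contribute 0. Total contributed: 28.
The canal-maintenance pool pays out 4.6 × 28 = 128.80 in total (split across the unequal shares, but the aggregate is all that matters for the group sum).
The 8 free-riders keep 14 each, adding 112. Group total = 112 + 128.80 = 240.80.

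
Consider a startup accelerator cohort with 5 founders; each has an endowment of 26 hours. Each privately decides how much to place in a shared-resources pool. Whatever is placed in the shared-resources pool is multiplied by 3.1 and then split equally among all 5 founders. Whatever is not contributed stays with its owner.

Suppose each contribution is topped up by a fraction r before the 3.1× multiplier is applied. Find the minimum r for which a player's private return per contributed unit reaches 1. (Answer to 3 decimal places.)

0.613

With matching at rate r, one contributed unit becomes (1 + r) in the shared-resources pool and returns 3.1 × (1 + r) / 5 to the contributor.
Setting this equal to 1: 1 + r = 5/3.1 = 1.6129.
So the minimum matching rate is r = 1.6129 − 1 = 0.613.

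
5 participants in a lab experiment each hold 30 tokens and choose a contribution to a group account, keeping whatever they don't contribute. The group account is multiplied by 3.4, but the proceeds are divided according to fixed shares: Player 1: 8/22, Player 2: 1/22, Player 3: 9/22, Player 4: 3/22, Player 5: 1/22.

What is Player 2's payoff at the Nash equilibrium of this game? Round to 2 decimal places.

Each unit j contributes comes back to j as 3.4 × (j's share), so j prefers to contribute only if that share exceeds 1/3.4 = 0.2941; otherwise keeping the unit dominates.
The shares above 0.2941 belong to Player 1 and Player 3, contributing 30 each; the remaining 3 contribute 0. Total contributed: 60.
Player 2 keeps 30 and receives 3.4 × 60 × 1/22 = 9.27 from the group account, for a payoff of 39.27.

39.27 tokens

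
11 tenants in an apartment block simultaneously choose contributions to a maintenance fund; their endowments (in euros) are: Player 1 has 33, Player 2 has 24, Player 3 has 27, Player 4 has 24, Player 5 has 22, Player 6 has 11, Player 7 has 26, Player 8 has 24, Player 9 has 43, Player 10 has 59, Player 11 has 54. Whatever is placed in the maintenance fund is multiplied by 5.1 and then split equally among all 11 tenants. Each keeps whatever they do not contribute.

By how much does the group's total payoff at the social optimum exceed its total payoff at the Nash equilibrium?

1422.70 euros

The private return per contributed unit is 5.1/11 = 0.4636 < 1 for every player regardless of endowment, so the Nash equilibrium is zero contribution and the group total is Σ E_j = 33 + 24 + 27 + 24 + 22 + 11 + 26 + 24 + 43 + 59 + 54 = 347.
Each contributed unit returns 5.100 to the group, so the social optimum is full contribution by everyone: group total = 5.100 × 347 = 1769.70.
Efficiency loss = (5.100 − 1) × 347 = 1422.70.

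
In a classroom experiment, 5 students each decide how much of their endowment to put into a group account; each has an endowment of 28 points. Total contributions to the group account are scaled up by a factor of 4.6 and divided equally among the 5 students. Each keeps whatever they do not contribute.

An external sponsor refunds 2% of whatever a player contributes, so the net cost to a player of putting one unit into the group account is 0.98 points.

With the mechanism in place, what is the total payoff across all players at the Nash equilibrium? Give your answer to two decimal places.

Even with the mechanism, each unit contributed returns only (4.6/5) / 0.98 = 0.9388 per unit of net cost, so contributing nothing is still dominant.
At the Nash equilibrium no one contributes; group total payoff = 5 × 28 = 140.

140.00 points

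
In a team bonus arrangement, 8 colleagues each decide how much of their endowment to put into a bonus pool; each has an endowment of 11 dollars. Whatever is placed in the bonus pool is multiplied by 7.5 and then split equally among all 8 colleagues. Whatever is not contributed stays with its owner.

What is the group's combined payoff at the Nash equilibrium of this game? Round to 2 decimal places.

Each contributed unit returns 7.5/8 = 0.9375 to its contributor — below 1 — so contributing 0 is dominant for every player. At the Nash equilibrium everyone keeps their 11, and the group total is 8 × 11 = 88.

88.00 dollars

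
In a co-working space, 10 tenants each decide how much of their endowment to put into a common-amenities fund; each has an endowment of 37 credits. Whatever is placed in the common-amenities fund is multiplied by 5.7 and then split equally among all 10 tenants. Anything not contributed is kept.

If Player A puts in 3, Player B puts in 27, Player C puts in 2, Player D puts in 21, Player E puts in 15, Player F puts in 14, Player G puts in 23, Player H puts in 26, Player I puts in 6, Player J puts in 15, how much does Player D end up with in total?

102.64 credits

Total contributed: 3 + 27 + 2 + 21 + 15 + 14 + 23 + 26 + 6 + 15 = 152.
Each receives 5.7 × 152 / 10 = 86.64 from the common-amenities fund.
Player D keeps 37 − 21 = 16, so Player D's payoff is 16 + 86.64 = 102.64.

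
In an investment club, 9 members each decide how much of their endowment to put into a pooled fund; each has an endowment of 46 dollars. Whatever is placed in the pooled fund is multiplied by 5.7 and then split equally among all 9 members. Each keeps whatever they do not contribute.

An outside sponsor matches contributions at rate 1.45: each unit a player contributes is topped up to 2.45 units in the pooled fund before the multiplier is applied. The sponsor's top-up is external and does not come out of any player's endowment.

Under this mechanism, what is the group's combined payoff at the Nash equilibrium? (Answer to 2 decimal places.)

5781.51 dollars

With the mechanism, a contributed unit returns 5.7 × 2.45 / 9 = 1.5517 per unit of net cost to the contributor — now above 1 — so contributing fully is weakly dominant for every player.
So the Nash equilibrium is full contribution by all 9; the group earns 5.7 × 2.45 × 414 = 5781.51.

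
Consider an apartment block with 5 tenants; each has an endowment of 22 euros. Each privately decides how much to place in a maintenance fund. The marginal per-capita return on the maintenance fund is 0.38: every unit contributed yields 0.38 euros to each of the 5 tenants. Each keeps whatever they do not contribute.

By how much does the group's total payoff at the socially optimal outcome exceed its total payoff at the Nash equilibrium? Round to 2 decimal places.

The private return per contributed unit is 0.38 < 1, so contributing 0 is dominant for every player. At the Nash equilibrium everyone keeps their 22, and the group total is 5 × 22 = 110.
Each contributed unit returns 1.900 to the group as a whole (0.38 to each of 5 players), which exceeds 1, so the social optimum is full contribution: group total = 1.900 × 110 = 209.00.
Efficiency loss = 209.00 − 110 = 99.00.

99.00 euros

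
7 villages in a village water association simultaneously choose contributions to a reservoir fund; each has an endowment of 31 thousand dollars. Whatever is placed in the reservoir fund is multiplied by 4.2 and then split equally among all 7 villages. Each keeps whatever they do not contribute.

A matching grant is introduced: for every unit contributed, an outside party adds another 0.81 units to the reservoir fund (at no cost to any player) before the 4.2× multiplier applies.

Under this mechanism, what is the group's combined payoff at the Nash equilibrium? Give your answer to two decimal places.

1649.63 thousand dollars

With the mechanism, a contributed unit returns 4.2 × 1.81 / 7 = 1.0860 per unit of net cost to the contributor — now above 1 — so contributing fully is weakly dominant for every player.
So the Nash equilibrium is full contribution by all 7; the group earns 4.2 × 1.81 × 217 = 1649.63.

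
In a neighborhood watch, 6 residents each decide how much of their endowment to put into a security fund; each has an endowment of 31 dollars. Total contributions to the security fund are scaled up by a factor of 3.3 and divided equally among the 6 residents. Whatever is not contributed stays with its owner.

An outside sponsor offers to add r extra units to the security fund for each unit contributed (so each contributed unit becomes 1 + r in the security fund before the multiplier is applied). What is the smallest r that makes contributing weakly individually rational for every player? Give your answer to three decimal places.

0.818

With matching at rate r, one contributed unit becomes (1 + r) in the security fund and returns 3.3 × (1 + r) / 6 to the contributor.
Setting this equal to 1: 1 + r = 6/3.3 = 1.8182.
So the minimum matching rate is r = 1.8182 − 1 = 0.818.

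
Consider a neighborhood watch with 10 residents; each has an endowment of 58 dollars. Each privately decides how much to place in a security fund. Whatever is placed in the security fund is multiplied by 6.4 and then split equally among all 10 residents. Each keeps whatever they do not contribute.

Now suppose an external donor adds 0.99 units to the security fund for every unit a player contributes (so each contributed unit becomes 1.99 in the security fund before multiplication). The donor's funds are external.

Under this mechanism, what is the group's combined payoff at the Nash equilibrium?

Under the mechanism each unit contributed yields 6.4 × 1.99 / 10 = 1.2736 back to its contributor per unit of net cost, which exceeds 1, making full contribution the dominant choice for everyone.
So the Nash equilibrium is full contribution by all 10; the group earns 6.4 × 1.99 × 580 = 7386.88.

7386.88 dollars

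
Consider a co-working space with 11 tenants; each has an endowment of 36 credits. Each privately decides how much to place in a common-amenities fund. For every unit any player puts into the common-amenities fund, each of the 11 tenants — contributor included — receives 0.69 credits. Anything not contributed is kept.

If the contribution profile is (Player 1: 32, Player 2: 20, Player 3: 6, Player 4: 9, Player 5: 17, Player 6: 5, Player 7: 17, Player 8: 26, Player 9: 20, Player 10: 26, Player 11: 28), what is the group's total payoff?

Total contributed: 32 + 20 + 6 + 9 + 17 + 5 + 17 + 26 + 20 + 26 + 28 = 206; total kept: 11 × 36 − 206 = 190.
The common-amenities fund pays out 0.69 × 11 × 206 = 1563.54 in aggregate.
Group total = 190 + 1563.54 = 1753.54.

1753.54 credits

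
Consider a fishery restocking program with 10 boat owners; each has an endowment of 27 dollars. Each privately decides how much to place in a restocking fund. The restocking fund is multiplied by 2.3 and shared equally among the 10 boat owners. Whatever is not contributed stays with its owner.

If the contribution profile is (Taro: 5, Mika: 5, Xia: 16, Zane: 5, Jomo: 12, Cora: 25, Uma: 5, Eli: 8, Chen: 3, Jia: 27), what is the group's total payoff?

Total contributed: 5 + 5 + 16 + 5 + 12 + 25 + 5 + 8 + 3 + 27 = 111; total kept: 10 × 27 − 111 = 159.
The restocking fund pays out 2.3 × 111 = 255.30 in aggregate.
Group total = 159 + 255.30 = 414.30.

414.30 dollars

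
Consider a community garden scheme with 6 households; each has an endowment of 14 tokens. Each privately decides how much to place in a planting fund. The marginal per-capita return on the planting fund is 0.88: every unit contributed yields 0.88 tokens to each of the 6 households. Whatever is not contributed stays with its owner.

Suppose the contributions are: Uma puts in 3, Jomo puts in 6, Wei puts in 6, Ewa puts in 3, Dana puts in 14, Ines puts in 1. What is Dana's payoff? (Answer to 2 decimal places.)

Total contributed: 3 + 6 + 6 + 3 + 14 + 1 = 33.
Each receives 0.88 × 33 = 29.04 from the planting fund.
Dana keeps 14 − 14 = 0, so Dana's payoff is 0 + 29.04 = 29.04.

29.04 tokens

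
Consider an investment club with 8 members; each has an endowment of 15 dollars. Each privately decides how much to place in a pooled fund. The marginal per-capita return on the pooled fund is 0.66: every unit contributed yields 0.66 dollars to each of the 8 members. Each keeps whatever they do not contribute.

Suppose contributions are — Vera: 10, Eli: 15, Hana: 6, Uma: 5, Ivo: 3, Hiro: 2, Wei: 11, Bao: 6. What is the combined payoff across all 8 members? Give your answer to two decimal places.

Total contributed: 10 + 15 + 6 + 5 + 3 + 2 + 11 + 6 = 58; total kept: 8 × 15 − 58 = 62.
The pooled fund pays out 0.66 × 8 × 58 = 306.24 in aggregate.
Group total = 62 + 306.24 = 368.24.

368.24 dollars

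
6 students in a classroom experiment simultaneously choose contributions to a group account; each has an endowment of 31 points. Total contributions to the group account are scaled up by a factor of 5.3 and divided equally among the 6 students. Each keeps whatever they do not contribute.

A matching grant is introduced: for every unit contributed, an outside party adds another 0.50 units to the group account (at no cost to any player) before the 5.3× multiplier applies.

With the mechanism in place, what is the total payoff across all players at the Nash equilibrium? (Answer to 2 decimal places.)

1478.70 points

The effective private return per unit is now 5.3 × 1.50 / 6 = 1.3250 > 1, so every player's dominant strategy flips to full contribution.
So the Nash equilibrium is full contribution by all 6; the group earns 5.3 × 1.50 × 186 = 1478.70.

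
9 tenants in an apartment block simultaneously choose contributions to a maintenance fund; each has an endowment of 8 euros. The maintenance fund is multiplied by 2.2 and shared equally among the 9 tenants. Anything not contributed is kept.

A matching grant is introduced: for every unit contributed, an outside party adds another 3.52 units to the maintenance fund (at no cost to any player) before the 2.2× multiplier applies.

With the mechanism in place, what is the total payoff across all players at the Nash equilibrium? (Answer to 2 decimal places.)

The effective private return per unit is now 2.2 × 4.52 / 9 = 1.1049 > 1, so every player's dominant strategy flips to full contribution.
So the Nash equilibrium is full contribution by all 9; the group earns 2.2 × 4.52 × 72 = 715.97.

715.97 euros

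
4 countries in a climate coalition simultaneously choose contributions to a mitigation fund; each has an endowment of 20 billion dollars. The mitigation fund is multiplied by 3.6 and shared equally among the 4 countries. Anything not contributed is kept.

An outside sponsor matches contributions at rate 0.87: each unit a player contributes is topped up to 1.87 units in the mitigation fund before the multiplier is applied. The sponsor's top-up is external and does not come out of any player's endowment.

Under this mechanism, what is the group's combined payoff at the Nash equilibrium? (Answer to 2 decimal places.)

538.56 billion dollars

Under the mechanism each unit contributed yields 3.6 × 1.87 / 4 = 1.6830 back to its contributor per unit of net cost, which exceeds 1, making full contribution the dominant choice for everyone.
So the Nash equilibrium is full contribution by all 4; the group earns 3.6 × 1.87 × 80 = 538.56.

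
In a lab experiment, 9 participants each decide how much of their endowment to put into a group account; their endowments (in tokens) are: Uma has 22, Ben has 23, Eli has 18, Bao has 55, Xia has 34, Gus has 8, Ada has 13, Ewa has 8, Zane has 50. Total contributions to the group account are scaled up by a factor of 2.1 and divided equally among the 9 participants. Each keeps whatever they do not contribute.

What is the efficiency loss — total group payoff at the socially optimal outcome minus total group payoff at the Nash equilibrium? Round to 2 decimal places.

254.10 tokens

The private return per contributed unit is 2.1/9 = 0.2333 < 1 for every player regardless of endowment, so the Nash equilibrium is zero contribution and the group total is Σ E_j = 22 + 23 + 18 + 55 + 34 + 8 + 13 + 8 + 50 = 231.
Each contributed unit returns 2.100 to the group, so the social optimum is full contribution by everyone: group total = 2.100 × 231 = 485.10.
Efficiency loss = (2.100 − 1) × 231 = 254.10.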